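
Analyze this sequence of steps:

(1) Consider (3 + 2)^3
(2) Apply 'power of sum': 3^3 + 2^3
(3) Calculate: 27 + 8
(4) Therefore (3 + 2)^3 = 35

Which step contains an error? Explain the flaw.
Step 2: Apply 'power of sum': 3^3 + 2^3

Step 2 incorrectly applies a non-existent rule '(a+b)^n = a^n + b^n'. This is false in general. The correct expansion uses the binomial theorem. The actual value is (3 + 2)^3 = 5^3 = 125, not 35.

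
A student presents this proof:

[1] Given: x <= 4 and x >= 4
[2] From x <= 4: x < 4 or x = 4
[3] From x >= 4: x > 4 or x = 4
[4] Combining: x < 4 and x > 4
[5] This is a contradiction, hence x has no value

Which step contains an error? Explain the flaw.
Step 4: Combining: x < 4 and x > 4

Step 4 incorrectly combines the conditions. From x <= 4 and x >= 4, the intersection is x = 4. The error treats the 'or' cases as 'and' requirements. The correct conclusion is that x = 4 is the unique solution, not that no solution exists.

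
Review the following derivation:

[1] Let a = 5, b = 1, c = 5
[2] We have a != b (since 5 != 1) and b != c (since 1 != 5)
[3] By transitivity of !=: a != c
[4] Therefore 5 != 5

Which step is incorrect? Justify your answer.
Step 3: By transitivity of !=: a != c

Step 3 incorrectly applies transitivity to the '!=' relation. Transitivity states: if a R b and b R c, then a R c. However, '!=' is not transitive. Counterexample: 5 != 1 and 1 != 5, but 5 = 5 (both equal 5). Transitivity holds for relations like <, <=, =, but not for !=.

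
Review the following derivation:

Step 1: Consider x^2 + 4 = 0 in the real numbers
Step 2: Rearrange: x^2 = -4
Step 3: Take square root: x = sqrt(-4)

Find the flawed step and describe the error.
Step 3: Take square root: x = sqrt(-4)

Step 3 takes the square root of -4, which is negative. In the real number system, the square root of a negative number is undefined. The equation x^2 + 4 = 0 has no real solutions. Square roots of negative numbers only exist in the complex numbers.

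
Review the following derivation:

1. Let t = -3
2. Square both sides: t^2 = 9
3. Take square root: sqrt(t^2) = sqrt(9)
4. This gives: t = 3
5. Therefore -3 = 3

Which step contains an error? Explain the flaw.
Step 4: This gives: t = 3

Step 4 incorrectly states that sqrt(t^2) = t. The correct identity is sqrt(t^2) = |t|. Since t = -3 < 0, we have sqrt(t^2) = |-3| = 3, not t = -3.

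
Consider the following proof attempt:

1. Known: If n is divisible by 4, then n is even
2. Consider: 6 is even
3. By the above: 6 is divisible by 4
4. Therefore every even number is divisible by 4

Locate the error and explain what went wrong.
Step 3: By the above: 6 is divisible by 4

Step 3 commits the fallacy of affirming the consequent. The known fact 'divisible by 4 → even' does NOT imply 'even → divisible by 4'. That would be the converse, which is false. For example, 6 is even but 6 ÷ 4 = 1.50, which is not an integer.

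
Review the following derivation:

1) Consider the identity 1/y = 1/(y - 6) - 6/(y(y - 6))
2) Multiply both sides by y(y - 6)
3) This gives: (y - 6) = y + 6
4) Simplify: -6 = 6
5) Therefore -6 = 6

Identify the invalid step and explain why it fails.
Step 3: This gives: (y - 6) = y + 6

Step 3 makes a sign error when clearing denominators. Multiplying -6/(y(y - 6)) by y(y - 6) gives -6, not +6. The correct result is (y - 6) = y - 6, which is trivially true, not (y - 6) = y + 6. (Step 1 is a valid identity: 1/(y - 6) - 6/(y(y - 6)) = (y - 6)/(y(y - 6)) = 1/y.)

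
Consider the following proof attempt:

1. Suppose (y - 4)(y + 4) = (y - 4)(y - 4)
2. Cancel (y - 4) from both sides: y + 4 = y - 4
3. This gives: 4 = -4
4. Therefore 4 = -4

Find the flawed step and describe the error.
Step 2: Cancel (y - 4) from both sides: y + 4 = y - 4

Step 2 cancels (y - 4) from both sides. This is only valid if (y - 4) ≠ 0, i.e., y ≠ 4. When y = 4, both sides equal zero regardless of the other factors. The correct approach requires considering y = 4 as a separate case.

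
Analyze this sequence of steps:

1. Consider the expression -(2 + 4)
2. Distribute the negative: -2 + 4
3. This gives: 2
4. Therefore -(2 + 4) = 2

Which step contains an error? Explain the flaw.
Step 2: Distribute the negative: -2 + 4

Step 2 incorrectly distributes the negative sign. The correct distribution is -(2 + 4) = -2 - 4 = -6. The negative must be applied to both terms, not just the first. The error treats -(2 + 4) as -2 + 4, which equals 2 instead of -6.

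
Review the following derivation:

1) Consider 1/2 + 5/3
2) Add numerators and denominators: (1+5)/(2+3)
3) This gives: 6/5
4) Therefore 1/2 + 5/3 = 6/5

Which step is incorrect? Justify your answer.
Step 2: Add numerators and denominators: (1+5)/(2+3)

Step 2 incorrectly adds fractions by separately adding numerators and denominators. This is wrong. The correct method requires a common denominator: 1/2 + 5/3 = (1×3 + 5×2)/(2×3) = 13/6 = 13/6. The method used gives 6/5, which is different.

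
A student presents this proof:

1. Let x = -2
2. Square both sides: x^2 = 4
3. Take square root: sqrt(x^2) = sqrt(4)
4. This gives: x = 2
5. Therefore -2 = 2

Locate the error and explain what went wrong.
Step 4: This gives: x = 2

Step 4 incorrectly states that sqrt(x^2) = x. The correct identity is sqrt(x^2) = |x|. Since x = -2 < 0, we have sqrt(x^2) = |-2| = 2, not x = -2.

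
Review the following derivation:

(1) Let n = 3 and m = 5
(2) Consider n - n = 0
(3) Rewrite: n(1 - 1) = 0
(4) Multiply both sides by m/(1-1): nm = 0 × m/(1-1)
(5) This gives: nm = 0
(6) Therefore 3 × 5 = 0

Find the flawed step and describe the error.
Step 4: Multiply both sides by m/(1-1): nm = 0 × m/(1-1)

Step 4 multiplies both sides by m/(1-1). However, 1-1 = 0, so this is multiplication by m/0, which is undefined. We cannot multiply by an undefined expression.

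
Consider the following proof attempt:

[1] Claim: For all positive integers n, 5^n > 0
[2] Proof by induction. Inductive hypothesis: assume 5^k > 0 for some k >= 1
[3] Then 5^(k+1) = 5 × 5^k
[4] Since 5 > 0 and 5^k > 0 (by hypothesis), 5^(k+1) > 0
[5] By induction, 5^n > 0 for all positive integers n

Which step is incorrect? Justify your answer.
Step 5: By induction, 5^n > 0 for all positive integers n

Step 5 concludes the proof by induction, but no base case was ever established. A valid induction proof requires: (1) a base case proving 5^1 > 0, and (2) an inductive step showing IF 5^k > 0 THEN 5^(k+1) > 0. Steps 2-4 correctly establish the inductive step, but without the base case the conclusion in step 5 does not follow.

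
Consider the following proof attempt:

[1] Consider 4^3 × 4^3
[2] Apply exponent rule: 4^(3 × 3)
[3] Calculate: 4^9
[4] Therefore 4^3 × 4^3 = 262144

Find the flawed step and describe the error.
Step 2: Apply exponent rule: 4^(3 × 3)

Step 2 incorrectly states that a^b × a^c = a^(b×c). The correct rule is a^b × a^c = a^(b+c). The actual value is 4^3 × 4^3 = 4^6 = 4096, not 4^9 = 262144.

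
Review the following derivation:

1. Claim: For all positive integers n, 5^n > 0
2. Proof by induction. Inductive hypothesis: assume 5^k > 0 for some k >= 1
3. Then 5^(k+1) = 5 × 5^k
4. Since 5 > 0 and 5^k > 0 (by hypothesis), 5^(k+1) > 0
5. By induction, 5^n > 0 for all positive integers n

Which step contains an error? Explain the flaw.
Step 5: By induction, 5^n > 0 for all positive integers n

Step 5 concludes the proof by induction, but no base case was ever established. A valid induction proof requires: (1) a base case proving 5^1 > 0, and (2) an inductive step showing IF 5^k > 0 THEN 5^(k+1) > 0. Steps 2-4 correctly establish the inductive step, but without the base case the conclusion in step 5 does not follow.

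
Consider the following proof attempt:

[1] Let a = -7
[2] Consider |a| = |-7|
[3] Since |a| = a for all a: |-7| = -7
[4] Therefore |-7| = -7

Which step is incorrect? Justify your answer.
Step 3: Since |a| = a for all a: |-7| = -7

Step 3 incorrectly states that |a| = a for all a. The correct definition is |a| = a when a >= 0, and |a| = -a when a < 0. Since -7 < 0, we have |-7| = -(-7) = 7, not -7.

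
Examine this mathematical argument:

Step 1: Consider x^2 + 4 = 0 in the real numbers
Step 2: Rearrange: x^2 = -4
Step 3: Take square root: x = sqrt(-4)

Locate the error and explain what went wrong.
Step 3: Take square root: x = sqrt(-4)

Step 3 takes the square root of -4, which is negative. In the real number system, the square root of a negative number is undefined. The equation x^2 + 4 = 0 has no real solutions. Square roots of negative numbers only exist in the complex numbers.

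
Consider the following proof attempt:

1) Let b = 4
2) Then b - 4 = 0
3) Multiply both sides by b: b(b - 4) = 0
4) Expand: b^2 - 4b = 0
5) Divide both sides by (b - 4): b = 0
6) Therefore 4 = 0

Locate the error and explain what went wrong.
Step 5: Divide both sides by (b - 4): b = 0

Step 5 divides both sides by (b - 4). However, since b = 4, we have (b - 4) = 0. Division by zero is undefined, making this step invalid.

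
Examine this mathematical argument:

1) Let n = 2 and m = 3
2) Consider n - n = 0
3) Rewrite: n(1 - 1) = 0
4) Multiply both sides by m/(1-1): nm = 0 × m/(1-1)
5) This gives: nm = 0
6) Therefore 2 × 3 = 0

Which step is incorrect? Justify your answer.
Step 4: Multiply both sides by m/(1-1): nm = 0 × m/(1-1)

Step 4 multiplies both sides by m/(1-1). However, 1-1 = 0, so this is multiplication by m/0, which is undefined. We cannot multiply by an undefined expression.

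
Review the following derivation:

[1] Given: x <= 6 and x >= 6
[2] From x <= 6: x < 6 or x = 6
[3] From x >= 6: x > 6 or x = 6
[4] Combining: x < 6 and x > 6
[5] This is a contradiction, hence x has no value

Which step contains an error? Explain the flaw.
Step 4: Combining: x < 6 and x > 6

Step 4 incorrectly combines the conditions. From x <= 6 and x >= 6, the intersection is x = 6. The error treats the 'or' cases as 'and' requirements. The correct conclusion is that x = 6 is the unique solution, not that no solution exists.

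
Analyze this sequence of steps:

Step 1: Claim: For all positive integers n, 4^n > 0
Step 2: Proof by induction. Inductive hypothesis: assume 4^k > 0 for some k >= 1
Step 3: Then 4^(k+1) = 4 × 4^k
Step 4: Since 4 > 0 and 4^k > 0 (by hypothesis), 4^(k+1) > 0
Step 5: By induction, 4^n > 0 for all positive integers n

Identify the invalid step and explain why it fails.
Step 5: By induction, 4^n > 0 for all positive integers n

Step 5 concludes the proof by induction, but no base case was ever established. A valid induction proof requires: (1) a base case proving 4^1 > 0, and (2) an inductive step showing IF 4^k > 0 THEN 4^(k+1) > 0. Steps 2-4 correctly establish the inductive step, but without the base case the conclusion in step 5 does not follow.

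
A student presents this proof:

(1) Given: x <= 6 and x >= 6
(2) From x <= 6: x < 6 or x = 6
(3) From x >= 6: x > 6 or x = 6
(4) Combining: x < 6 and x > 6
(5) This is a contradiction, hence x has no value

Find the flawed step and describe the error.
Step 4: Combining: x < 6 and x > 6

Step 4 incorrectly combines the conditions. From x <= 6 and x >= 6, the intersection is x = 6. The error treats the 'or' cases as 'and' requirements. The correct conclusion is that x = 6 is the unique solution, not that no solution exists.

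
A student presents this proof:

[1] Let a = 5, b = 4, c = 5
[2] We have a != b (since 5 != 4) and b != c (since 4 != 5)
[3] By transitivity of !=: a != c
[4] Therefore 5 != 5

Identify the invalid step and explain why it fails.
Step 3: By transitivity of !=: a != c

Step 3 incorrectly applies transitivity to the '!=' relation. Transitivity states: if a R b and b R c, then a R c. However, '!=' is not transitive. Counterexample: 5 != 4 and 4 != 5, but 5 = 5 (both equal 5). Transitivity holds for relations like <, <=, =, but not for !=.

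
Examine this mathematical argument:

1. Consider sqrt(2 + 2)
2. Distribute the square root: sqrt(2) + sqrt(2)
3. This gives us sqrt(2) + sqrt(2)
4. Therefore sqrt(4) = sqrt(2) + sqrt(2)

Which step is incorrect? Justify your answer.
Step 2: Distribute the square root: sqrt(2) + sqrt(2)

Step 2 incorrectly 'distributes' the square root over addition. The square root function does not distribute: sqrt(a + b) ≠ sqrt(a) + sqrt(b). In fact, sqrt(2 + 2) = sqrt(4) ≈ 2.0000, while sqrt(2) + sqrt(2) ≈ 2.8284.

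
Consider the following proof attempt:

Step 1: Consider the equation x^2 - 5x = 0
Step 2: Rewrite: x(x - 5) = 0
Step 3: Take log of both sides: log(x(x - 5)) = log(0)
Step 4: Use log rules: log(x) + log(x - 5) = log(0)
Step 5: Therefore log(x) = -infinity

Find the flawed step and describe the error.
Step 3: Take log of both sides: log(x(x - 5)) = log(0)

Step 3 takes the logarithm of both sides, resulting in log(0) on the right side. The logarithm is only defined for positive numbers; log(0) is undefined (approaches negative infinity). This operation is invalid.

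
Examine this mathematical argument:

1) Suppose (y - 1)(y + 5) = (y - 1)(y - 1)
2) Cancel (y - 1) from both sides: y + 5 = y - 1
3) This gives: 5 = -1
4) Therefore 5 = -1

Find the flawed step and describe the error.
Step 2: Cancel (y - 1) from both sides: y + 5 = y - 1

Step 2 cancels (y - 1) from both sides. This is only valid if (y - 1) ≠ 0, i.e., y ≠ 1. When y = 1, both sides equal zero regardless of the other factors. The correct approach requires considering y = 1 as a separate case.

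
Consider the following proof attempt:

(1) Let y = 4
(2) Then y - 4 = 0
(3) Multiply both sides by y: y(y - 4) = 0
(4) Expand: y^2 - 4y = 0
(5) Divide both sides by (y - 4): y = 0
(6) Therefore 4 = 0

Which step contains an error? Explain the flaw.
Step 5: Divide both sides by (y - 4): y = 0

Step 5 divides both sides by (y - 4). However, since y = 4, we have (y - 4) = 0. Division by zero is undefined, making this step invalid.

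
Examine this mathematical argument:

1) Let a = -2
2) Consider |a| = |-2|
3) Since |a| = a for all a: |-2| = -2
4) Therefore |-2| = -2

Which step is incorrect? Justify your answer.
Step 3: Since |a| = a for all a: |-2| = -2

Step 3 incorrectly states that |a| = a for all a. The correct definition is |a| = a when a >= 0, and |a| = -a when a < 0. Since -2 < 0, we have |-2| = -(-2) = 2, not -2.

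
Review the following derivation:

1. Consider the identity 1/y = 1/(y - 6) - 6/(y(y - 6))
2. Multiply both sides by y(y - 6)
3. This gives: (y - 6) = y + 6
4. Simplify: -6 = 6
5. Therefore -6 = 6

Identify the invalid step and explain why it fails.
Step 3: This gives: (y - 6) = y + 6

Step 3 makes a sign error when clearing denominators. Multiplying -6/(y(y - 6)) by y(y - 6) gives -6, not +6. The correct result is (y - 6) = y - 6, which is trivially true, not (y - 6) = y + 6. (Step 1 is a valid identity: 1/(y - 6) - 6/(y(y - 6)) = (y - 6)/(y(y - 6)) = 1/y.)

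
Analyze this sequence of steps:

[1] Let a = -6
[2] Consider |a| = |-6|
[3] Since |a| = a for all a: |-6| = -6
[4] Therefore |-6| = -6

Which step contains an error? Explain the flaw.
Step 3: Since |a| = a for all a: |-6| = -6

Step 3 incorrectly states that |a| = a for all a. The correct definition is |a| = a when a >= 0, and |a| = -a when a < 0. Since -6 < 0, we have |-6| = -(-6) = 6, not -6.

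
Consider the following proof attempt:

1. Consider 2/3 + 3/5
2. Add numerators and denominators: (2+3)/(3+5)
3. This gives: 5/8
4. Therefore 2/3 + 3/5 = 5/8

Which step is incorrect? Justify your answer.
Step 2: Add numerators and denominators: (2+3)/(3+5)

Step 2 incorrectly adds fractions by separately adding numerators and denominators. This is wrong. The correct method requires a common denominator: 2/3 + 3/5 = (2×5 + 3×3)/(3×5) = 19/15 = 19/15. The method used gives 5/8, which is different.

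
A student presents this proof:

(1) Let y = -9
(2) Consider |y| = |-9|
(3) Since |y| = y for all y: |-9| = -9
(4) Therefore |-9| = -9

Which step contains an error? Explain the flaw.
Step 3: Since |y| = y for all y: |-9| = -9

Step 3 incorrectly states that |y| = y for all y. The correct definition is |y| = y when y >= 0, and |y| = -y when y < 0. Since -9 < 0, we have |-9| = -(-9) = 9, not -9.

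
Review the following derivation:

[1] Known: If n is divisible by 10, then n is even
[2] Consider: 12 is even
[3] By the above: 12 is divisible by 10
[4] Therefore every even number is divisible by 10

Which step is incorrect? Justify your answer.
Step 3: By the above: 12 is divisible by 10

Step 3 commits the fallacy of affirming the consequent. The known fact 'divisible by 10 → even' does NOT imply 'even → divisible by 10'. That would be the converse, which is false. For example, 12 is even but 12 ÷ 10 = 1.20, which is not an integer.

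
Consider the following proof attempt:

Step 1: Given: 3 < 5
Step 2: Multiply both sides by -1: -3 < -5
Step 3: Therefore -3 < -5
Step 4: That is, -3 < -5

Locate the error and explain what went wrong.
Step 2: Multiply both sides by -1: -3 < -5

Step 2 multiplies both sides by -1 but fails to reverse the inequality sign. When multiplying (or dividing) an inequality by a negative number, the direction must be reversed. Since 3 < 5, we should get -3 > -5, i.e., -3 > -5.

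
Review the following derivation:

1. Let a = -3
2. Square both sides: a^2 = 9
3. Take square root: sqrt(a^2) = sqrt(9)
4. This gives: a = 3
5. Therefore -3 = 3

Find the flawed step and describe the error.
Step 4: This gives: a = 3

Step 4 incorrectly states that sqrt(a^2) = a. The correct identity is sqrt(a^2) = |a|. Since a = -3 < 0, we have sqrt(a^2) = |-3| = 3, not a = -3.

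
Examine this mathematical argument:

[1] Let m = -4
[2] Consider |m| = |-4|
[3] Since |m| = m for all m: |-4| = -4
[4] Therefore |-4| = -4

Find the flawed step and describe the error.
Step 3: Since |m| = m for all m: |-4| = -4

Step 3 incorrectly states that |m| = m for all m. The correct definition is |m| = m when m >= 0, and |m| = -m when m < 0. Since -4 < 0, we have |-4| = -(-4) = 4, not -4.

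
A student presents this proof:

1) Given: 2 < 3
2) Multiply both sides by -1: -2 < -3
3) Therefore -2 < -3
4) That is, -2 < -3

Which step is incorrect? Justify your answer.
Step 2: Multiply both sides by -1: -2 < -3

Step 2 multiplies both sides by -1 but fails to reverse the inequality sign. When multiplying (or dividing) an inequality by a negative number, the direction must be reversed. Since 2 < 3, we should get -2 > -3, i.e., -2 > -3.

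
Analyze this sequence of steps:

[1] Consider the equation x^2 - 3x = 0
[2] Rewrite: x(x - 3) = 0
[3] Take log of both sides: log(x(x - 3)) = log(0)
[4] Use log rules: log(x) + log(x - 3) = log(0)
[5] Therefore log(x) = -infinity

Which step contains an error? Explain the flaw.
Step 3: Take log of both sides: log(x(x - 3)) = log(0)

Step 3 takes the logarithm of both sides, resulting in log(0) on the right side. The logarithm is only defined for positive numbers; log(0) is undefined (approaches negative infinity). This operation is invalid.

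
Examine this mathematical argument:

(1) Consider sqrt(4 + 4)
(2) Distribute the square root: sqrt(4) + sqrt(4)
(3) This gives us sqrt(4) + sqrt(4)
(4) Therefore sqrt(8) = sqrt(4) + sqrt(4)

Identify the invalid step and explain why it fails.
Step 2: Distribute the square root: sqrt(4) + sqrt(4)

Step 2 incorrectly 'distributes' the square root over addition. The square root function does not distribute: sqrt(a + b) ≠ sqrt(a) + sqrt(b). In fact, sqrt(4 + 4) = sqrt(8) ≈ 2.8284, while sqrt(4) + sqrt(4) ≈ 4.0000.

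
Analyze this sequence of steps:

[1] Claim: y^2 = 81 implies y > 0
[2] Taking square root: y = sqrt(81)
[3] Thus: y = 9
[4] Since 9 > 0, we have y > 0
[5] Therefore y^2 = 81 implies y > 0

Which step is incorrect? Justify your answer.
Step 2: Taking square root: y = sqrt(81)

Step 2 takes the square root and assumes the positive root only. The equation y^2 = 81 actually has two solutions: y = 9 and y = -9. The proof silently assumes y > 0 without justification, then uses this assumption to conclude y > 0, which is circular. The counterexample y = -9 shows the claim is false.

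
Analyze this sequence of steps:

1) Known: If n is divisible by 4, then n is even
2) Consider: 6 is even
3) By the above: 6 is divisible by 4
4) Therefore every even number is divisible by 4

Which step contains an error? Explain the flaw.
Step 3: By the above: 6 is divisible by 4

Step 3 commits the fallacy of affirming the consequent. The known fact 'divisible by 4 → even' does NOT imply 'even → divisible by 4'. That would be the converse, which is false. For example, 6 is even but 6 ÷ 4 = 1.50, which is not an integer.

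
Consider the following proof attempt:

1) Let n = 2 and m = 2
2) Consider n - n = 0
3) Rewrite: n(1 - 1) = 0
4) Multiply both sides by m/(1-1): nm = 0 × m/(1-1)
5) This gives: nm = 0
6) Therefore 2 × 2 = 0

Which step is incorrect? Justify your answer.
Step 4: Multiply both sides by m/(1-1): nm = 0 × m/(1-1)

Step 4 multiplies both sides by m/(1-1). However, 1-1 = 0, so this is multiplication by m/0, which is undefined. We cannot multiply by an undefined expression.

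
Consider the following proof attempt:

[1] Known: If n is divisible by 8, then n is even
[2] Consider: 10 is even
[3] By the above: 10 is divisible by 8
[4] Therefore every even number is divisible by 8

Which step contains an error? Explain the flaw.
Step 3: By the above: 10 is divisible by 8

Step 3 commits the fallacy of affirming the consequent. The known fact 'divisible by 8 → even' does NOT imply 'even → divisible by 8'. That would be the converse, which is false. For example, 10 is even but 10 ÷ 8 = 1.25, which is not an integer.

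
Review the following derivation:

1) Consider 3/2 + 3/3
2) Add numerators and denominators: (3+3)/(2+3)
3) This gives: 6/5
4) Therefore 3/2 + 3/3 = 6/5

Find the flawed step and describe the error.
Step 2: Add numerators and denominators: (3+3)/(2+3)

Step 2 incorrectly adds fractions by separately adding numerators and denominators. This is wrong. The correct method requires a common denominator: 3/2 + 3/3 = (3×3 + 3×2)/(2×3) = 15/6 = 5/2. The method used gives 6/5, which is different.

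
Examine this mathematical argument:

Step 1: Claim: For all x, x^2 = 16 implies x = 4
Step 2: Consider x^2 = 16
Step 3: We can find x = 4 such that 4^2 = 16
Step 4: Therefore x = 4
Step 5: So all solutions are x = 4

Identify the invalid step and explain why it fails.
Step 4: Therefore x = 4

Step 4 incorrectly concludes that x = 4 is the only solution. The proof shows that x = 4 is A solution (existence), but does not show it is the ONLY solution (uniqueness). In fact, x = -4 is also a solution since (-4)^2 = 16. Finding one solution doesn't prove there are no others.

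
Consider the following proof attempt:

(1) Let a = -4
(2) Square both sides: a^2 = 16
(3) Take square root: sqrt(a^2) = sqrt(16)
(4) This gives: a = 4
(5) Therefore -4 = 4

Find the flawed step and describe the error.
Step 4: This gives: a = 4

Step 4 incorrectly states that sqrt(a^2) = a. The correct identity is sqrt(a^2) = |a|. Since a = -4 < 0, we have sqrt(a^2) = |-4| = 4, not a = -4.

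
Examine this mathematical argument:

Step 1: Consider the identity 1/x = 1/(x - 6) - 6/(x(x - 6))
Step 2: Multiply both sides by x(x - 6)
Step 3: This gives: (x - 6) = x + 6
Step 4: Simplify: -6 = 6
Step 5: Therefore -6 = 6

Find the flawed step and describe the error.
Step 3: This gives: (x - 6) = x + 6

Step 3 makes a sign error when clearing denominators. Multiplying -6/(x(x - 6)) by x(x - 6) gives -6, not +6. The correct result is (x - 6) = x - 6, which is trivially true, not (x - 6) = x + 6. (Step 1 is a valid identity: 1/(x - 6) - 6/(x(x - 6)) = (x - 6)/(x(x - 6)) = 1/x.)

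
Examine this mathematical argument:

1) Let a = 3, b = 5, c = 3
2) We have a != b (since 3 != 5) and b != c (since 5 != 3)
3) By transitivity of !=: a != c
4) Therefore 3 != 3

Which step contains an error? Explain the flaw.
Step 3: By transitivity of !=: a != c

Step 3 incorrectly applies transitivity to the '!=' relation. Transitivity states: if a R b and b R c, then a R c. However, '!=' is not transitive. Counterexample: 3 != 5 and 5 != 3, but 3 = 3 (both equal 3). Transitivity holds for relations like <, <=, =, but not for !=.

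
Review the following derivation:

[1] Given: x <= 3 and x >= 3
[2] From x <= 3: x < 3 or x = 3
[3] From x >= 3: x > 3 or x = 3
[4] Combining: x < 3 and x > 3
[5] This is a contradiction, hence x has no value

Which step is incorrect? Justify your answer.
Step 4: Combining: x < 3 and x > 3

Step 4 incorrectly combines the conditions. From x <= 3 and x >= 3, the intersection is x = 3. The error treats the 'or' cases as 'and' requirements. The correct conclusion is that x = 3 is the unique solution, not that no solution exists.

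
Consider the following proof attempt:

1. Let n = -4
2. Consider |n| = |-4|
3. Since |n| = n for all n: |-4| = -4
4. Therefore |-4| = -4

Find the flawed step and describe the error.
Step 3: Since |n| = n for all n: |-4| = -4

Step 3 incorrectly states that |n| = n for all n. The correct definition is |n| = n when n >= 0, and |n| = -n when n < 0. Since -4 < 0, we have |-4| = -(-4) = 4, not -4.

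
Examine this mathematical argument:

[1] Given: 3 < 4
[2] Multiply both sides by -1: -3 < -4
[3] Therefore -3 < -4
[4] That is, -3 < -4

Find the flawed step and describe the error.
Step 2: Multiply both sides by -1: -3 < -4

Step 2 multiplies both sides by -1 but fails to reverse the inequality sign. When multiplying (or dividing) an inequality by a negative number, the direction must be reversed. Since 3 < 4, we should get -3 > -4, i.e., -3 > -4.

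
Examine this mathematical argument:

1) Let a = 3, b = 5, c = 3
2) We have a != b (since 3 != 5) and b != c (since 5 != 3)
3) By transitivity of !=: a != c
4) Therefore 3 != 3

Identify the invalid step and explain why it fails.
Step 3: By transitivity of !=: a != c

Step 3 incorrectly applies transitivity to the '!=' relation. Transitivity states: if a R b and b R c, then a R c. However, '!=' is not transitive. Counterexample: 3 != 5 and 5 != 3, but 3 = 3 (both equal 3). Transitivity holds for relations like <, <=, =, but not for !=.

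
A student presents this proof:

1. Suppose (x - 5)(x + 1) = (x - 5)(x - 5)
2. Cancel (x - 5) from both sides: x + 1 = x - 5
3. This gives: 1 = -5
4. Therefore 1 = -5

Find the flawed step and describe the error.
Step 2: Cancel (x - 5) from both sides: x + 1 = x - 5

Step 2 cancels (x - 5) from both sides. This is only valid if (x - 5) ≠ 0, i.e., x ≠ 5. When x = 5, both sides equal zero regardless of the other factors. The correct approach requires considering x = 5 as a separate case.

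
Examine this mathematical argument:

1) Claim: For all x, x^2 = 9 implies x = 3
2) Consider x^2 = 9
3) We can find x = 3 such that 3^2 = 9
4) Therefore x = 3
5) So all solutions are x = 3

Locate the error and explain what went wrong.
Step 4: Therefore x = 3

Step 4 incorrectly concludes that x = 3 is the only solution. The proof shows that x = 3 is A solution (existence), but does not show it is the ONLY solution (uniqueness). In fact, x = -3 is also a solution since (-3)^2 = 9. Finding one solution doesn't prove there are no others.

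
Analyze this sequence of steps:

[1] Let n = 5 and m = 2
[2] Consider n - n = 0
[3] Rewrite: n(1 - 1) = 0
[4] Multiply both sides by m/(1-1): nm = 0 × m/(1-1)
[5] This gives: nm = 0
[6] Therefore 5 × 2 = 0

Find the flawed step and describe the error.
Step 4: Multiply both sides by m/(1-1): nm = 0 × m/(1-1)

Step 4 multiplies both sides by m/(1-1). However, 1-1 = 0, so this is multiplication by m/0, which is undefined. We cannot multiply by an undefined expression.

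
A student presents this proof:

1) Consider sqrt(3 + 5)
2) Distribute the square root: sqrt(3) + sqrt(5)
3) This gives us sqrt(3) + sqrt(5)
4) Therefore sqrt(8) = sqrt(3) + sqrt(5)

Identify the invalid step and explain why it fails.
Step 2: Distribute the square root: sqrt(3) + sqrt(5)

Step 2 incorrectly 'distributes' the square root over addition. The square root function does not distribute: sqrt(a + b) ≠ sqrt(a) + sqrt(b). In fact, sqrt(3 + 5) = sqrt(8) ≈ 2.8284, while sqrt(3) + sqrt(5) ≈ 3.9681.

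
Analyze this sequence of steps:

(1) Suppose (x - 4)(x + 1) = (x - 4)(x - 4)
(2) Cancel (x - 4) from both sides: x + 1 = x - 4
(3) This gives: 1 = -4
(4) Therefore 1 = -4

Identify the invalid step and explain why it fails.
Step 2: Cancel (x - 4) from both sides: x + 1 = x - 4

Step 2 cancels (x - 4) from both sides. This is only valid if (x - 4) ≠ 0, i.e., x ≠ 4. When x = 4, both sides equal zero regardless of the other factors. The correct approach requires considering x = 4 as a separate case.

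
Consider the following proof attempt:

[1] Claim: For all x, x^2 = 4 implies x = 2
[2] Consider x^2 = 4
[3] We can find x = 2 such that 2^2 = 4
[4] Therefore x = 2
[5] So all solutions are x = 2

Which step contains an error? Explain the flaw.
Step 4: Therefore x = 2

Step 4 incorrectly concludes that x = 2 is the only solution. The proof shows that x = 2 is A solution (existence), but does not show it is the ONLY solution (uniqueness). In fact, x = -2 is also a solution since (-2)^2 = 4. Finding one solution doesn't prove there are no others.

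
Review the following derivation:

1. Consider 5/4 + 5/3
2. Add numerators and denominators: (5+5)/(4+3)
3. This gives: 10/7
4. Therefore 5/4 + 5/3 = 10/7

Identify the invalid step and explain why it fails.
Step 2: Add numerators and denominators: (5+5)/(4+3)

Step 2 incorrectly adds fractions by separately adding numerators and denominators. This is wrong. The correct method requires a common denominator: 5/4 + 5/3 = (5×3 + 5×4)/(4×3) = 35/12 = 35/12. The method used gives 10/7, which is different.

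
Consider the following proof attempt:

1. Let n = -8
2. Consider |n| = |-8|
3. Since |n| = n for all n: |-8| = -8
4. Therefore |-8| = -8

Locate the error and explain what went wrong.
Step 3: Since |n| = n for all n: |-8| = -8

Step 3 incorrectly states that |n| = n for all n. The correct definition is |n| = n when n >= 0, and |n| = -n when n < 0. Since -8 < 0, we have |-8| = -(-8) = 8, not -8.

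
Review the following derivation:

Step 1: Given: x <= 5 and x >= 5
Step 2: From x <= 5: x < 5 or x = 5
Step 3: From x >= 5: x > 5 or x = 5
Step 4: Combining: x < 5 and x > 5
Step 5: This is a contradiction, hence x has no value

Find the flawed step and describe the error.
Step 4: Combining: x < 5 and x > 5

Step 4 incorrectly combines the conditions. From x <= 5 and x >= 5, the intersection is x = 5. The error treats the 'or' cases as 'and' requirements. The correct conclusion is that x = 5 is the unique solution, not that no solution exists.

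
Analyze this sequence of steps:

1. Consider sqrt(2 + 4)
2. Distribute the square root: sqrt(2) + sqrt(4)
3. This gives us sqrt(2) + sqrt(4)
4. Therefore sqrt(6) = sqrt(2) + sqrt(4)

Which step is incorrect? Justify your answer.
Step 2: Distribute the square root: sqrt(2) + sqrt(4)

Step 2 incorrectly 'distributes' the square root over addition. The square root function does not distribute: sqrt(a + b) ≠ sqrt(a) + sqrt(b). In fact, sqrt(2 + 4) = sqrt(6) ≈ 2.4495, while sqrt(2) + sqrt(4) ≈ 3.4142.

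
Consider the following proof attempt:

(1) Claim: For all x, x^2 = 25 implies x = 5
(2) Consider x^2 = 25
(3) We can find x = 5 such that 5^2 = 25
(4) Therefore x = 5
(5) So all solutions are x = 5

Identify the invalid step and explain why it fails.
Step 4: Therefore x = 5

Step 4 incorrectly concludes that x = 5 is the only solution. The proof shows that x = 5 is A solution (existence), but does not show it is the ONLY solution (uniqueness). In fact, x = -5 is also a solution since (-5)^2 = 25. Finding one solution doesn't prove there are no others.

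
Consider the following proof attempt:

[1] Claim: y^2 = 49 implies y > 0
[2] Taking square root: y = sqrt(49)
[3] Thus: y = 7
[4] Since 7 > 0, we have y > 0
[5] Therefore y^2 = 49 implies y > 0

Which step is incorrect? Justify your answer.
Step 2: Taking square root: y = sqrt(49)

Step 2 takes the square root and assumes the positive root only. The equation y^2 = 49 actually has two solutions: y = 7 and y = -7. The proof silently assumes y > 0 without justification, then uses this assumption to conclude y > 0, which is circular. The counterexample y = -7 shows the claim is false.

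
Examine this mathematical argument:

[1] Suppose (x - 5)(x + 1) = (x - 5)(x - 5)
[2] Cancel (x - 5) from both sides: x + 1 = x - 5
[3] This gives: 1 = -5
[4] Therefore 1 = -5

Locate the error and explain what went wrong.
Step 2: Cancel (x - 5) from both sides: x + 1 = x - 5

Step 2 cancels (x - 5) from both sides. This is only valid if (x - 5) ≠ 0, i.e., x ≠ 5. When x = 5, both sides equal zero regardless of the other factors. The correct approach requires considering x = 5 as a separate case.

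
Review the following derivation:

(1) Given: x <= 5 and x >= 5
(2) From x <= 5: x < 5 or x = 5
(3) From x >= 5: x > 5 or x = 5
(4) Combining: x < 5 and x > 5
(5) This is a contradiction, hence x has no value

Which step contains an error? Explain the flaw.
Step 4: Combining: x < 5 and x > 5

Step 4 incorrectly combines the conditions. From x <= 5 and x >= 5, the intersection is x = 5. The error treats the 'or' cases as 'and' requirements. The correct conclusion is that x = 5 is the unique solution, not that no solution exists.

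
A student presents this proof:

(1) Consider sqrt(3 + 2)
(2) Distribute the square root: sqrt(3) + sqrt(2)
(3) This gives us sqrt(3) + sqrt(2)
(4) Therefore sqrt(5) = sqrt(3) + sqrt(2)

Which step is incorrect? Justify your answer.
Step 2: Distribute the square root: sqrt(3) + sqrt(2)

Step 2 incorrectly 'distributes' the square root over addition. The square root function does not distribute: sqrt(a + b) ≠ sqrt(a) + sqrt(b). In fact, sqrt(3 + 2) = sqrt(5) ≈ 2.2361, while sqrt(3) + sqrt(2) ≈ 3.1463.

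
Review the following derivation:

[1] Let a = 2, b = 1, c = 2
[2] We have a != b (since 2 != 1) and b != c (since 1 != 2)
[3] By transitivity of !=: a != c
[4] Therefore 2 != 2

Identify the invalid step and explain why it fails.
Step 3: By transitivity of !=: a != c

Step 3 incorrectly applies transitivity to the '!=' relation. Transitivity states: if a R b and b R c, then a R c. However, '!=' is not transitive. Counterexample: 2 != 1 and 1 != 2, but 2 = 2 (both equal 2). Transitivity holds for relations like <, <=, =, but not for !=.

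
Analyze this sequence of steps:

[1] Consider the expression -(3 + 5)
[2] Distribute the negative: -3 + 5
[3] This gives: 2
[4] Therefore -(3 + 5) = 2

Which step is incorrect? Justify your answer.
Step 2: Distribute the negative: -3 + 5

Step 2 incorrectly distributes the negative sign. The correct distribution is -(3 + 5) = -3 - 5 = -8. The negative must be applied to both terms, not just the first. The error treats -(3 + 5) as -3 + 5, which equals 2 instead of -8.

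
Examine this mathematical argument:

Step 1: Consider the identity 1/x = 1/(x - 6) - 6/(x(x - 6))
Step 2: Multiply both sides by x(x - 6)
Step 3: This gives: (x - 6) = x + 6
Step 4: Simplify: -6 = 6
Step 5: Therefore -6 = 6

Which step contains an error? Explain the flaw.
Step 3: This gives: (x - 6) = x + 6

Step 3 makes a sign error when clearing denominators. Multiplying -6/(x(x - 6)) by x(x - 6) gives -6, not +6. The correct result is (x - 6) = x - 6, which is trivially true, not (x - 6) = x + 6. (Step 1 is a valid identity: 1/(x - 6) - 6/(x(x - 6)) = (x - 6)/(x(x - 6)) = 1/x.)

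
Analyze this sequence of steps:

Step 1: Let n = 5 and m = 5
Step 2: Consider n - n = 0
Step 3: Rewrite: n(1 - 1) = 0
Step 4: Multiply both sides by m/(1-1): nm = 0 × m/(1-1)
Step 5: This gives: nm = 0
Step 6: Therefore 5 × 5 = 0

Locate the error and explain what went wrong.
Step 4: Multiply both sides by m/(1-1): nm = 0 × m/(1-1)

Step 4 multiplies both sides by m/(1-1). However, 1-1 = 0, so this is multiplication by m/0, which is undefined. We cannot multiply by an undefined expression.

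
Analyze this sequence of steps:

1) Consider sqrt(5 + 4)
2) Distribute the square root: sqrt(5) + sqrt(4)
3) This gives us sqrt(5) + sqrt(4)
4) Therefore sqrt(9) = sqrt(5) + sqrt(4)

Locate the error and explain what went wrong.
Step 2: Distribute the square root: sqrt(5) + sqrt(4)

Step 2 incorrectly 'distributes' the square root over addition. The square root function does not distribute: sqrt(a + b) ≠ sqrt(a) + sqrt(b). In fact, sqrt(5 + 4) = sqrt(9) ≈ 3.0000, while sqrt(5) + sqrt(4) ≈ 4.2361.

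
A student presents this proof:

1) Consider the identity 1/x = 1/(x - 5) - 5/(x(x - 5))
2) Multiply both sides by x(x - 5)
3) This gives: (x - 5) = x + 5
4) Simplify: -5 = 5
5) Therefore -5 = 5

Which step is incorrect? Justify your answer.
Step 3: This gives: (x - 5) = x + 5

Step 3 makes a sign error when clearing denominators. Multiplying -5/(x(x - 5)) by x(x - 5) gives -5, not +5. The correct result is (x - 5) = x - 5, which is trivially true, not (x - 5) = x + 5. (Step 1 is a valid identity: 1/(x - 5) - 5/(x(x - 5)) = (x - 5)/(x(x - 5)) = 1/x.)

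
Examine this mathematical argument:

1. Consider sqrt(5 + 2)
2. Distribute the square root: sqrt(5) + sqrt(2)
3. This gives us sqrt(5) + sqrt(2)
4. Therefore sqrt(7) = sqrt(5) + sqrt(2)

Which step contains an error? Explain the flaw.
Step 2: Distribute the square root: sqrt(5) + sqrt(2)

Step 2 incorrectly 'distributes' the square root over addition. The square root function does not distribute: sqrt(a + b) ≠ sqrt(a) + sqrt(b). In fact, sqrt(5 + 2) = sqrt(7) ≈ 2.6458, while sqrt(5) + sqrt(2) ≈ 3.6503.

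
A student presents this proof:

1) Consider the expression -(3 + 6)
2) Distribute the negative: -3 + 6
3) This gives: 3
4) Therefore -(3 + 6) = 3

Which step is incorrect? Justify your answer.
Step 2: Distribute the negative: -3 + 6

Step 2 incorrectly distributes the negative sign. The correct distribution is -(3 + 6) = -3 - 6 = -9. The negative must be applied to both terms, not just the first. The error treats -(3 + 6) as -3 + 6, which equals 3 instead of -9.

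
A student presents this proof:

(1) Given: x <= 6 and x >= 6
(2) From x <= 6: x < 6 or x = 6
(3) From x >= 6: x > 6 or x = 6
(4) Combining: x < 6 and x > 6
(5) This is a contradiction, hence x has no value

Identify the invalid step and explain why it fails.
Step 4: Combining: x < 6 and x > 6

Step 4 incorrectly combines the conditions. From x <= 6 and x >= 6, the intersection is x = 6. The error treats the 'or' cases as 'and' requirements. The correct conclusion is that x = 6 is the unique solution, not that no solution exists.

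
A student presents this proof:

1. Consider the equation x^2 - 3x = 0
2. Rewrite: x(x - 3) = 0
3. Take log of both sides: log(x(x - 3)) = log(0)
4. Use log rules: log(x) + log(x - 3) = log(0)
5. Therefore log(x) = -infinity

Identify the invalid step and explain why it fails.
Step 3: Take log of both sides: log(x(x - 3)) = log(0)

Step 3 takes the logarithm of both sides, resulting in log(0) on the right side. The logarithm is only defined for positive numbers; log(0) is undefined (approaches negative infinity). This operation is invalid.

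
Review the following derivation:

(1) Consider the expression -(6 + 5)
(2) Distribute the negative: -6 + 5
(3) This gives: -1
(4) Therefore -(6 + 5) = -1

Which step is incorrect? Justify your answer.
Step 2: Distribute the negative: -6 + 5

Step 2 incorrectly distributes the negative sign. The correct distribution is -(6 + 5) = -6 - 5 = -11. The negative must be applied to both terms, not just the first. The error treats -(6 + 5) as -6 + 5, which equals -1 instead of -11.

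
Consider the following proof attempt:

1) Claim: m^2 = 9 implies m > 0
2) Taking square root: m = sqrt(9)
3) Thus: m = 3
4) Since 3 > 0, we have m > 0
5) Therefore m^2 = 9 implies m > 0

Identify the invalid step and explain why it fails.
Step 2: Taking square root: m = sqrt(9)

Step 2 takes the square root and assumes the positive root only. The equation m^2 = 9 actually has two solutions: m = 3 and m = -3. The proof silently assumes m > 0 without justification, then uses this assumption to conclude m > 0, which is circular. The counterexample m = -3 shows the claim is false.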